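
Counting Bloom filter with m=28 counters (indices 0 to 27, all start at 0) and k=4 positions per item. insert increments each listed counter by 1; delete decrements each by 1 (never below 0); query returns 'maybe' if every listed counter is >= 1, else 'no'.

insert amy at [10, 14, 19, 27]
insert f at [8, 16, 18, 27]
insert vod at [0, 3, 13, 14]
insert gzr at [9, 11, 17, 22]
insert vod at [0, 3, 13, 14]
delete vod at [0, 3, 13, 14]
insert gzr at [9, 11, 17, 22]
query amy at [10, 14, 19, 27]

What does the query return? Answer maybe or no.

Step 1: insert amy at [10, 14, 19, 27] -> counters=[0,0,0,0,0,0,0,0,0,0,1,0,0,0,1,0,0,0,0,1,0,0,0,0,0,0,0,1]
Step 2: insert f at [8, 16, 18, 27] -> counters=[0,0,0,0,0,0,0,0,1,0,1,0,0,0,1,0,1,0,1,1,0,0,0,0,0,0,0,2]
Step 3: insert vod at [0, 3, 13, 14] -> counters=[1,0,0,1,0,0,0,0,1,0,1,0,0,1,2,0,1,0,1,1,0,0,0,0,0,0,0,2]
Step 4: insert gzr at [9, 11, 17, 22] -> counters=[1,0,0,1,0,0,0,0,1,1,1,1,0,1,2,0,1,1,1,1,0,0,1,0,0,0,0,2]
Step 5: insert vod at [0, 3, 13, 14] -> counters=[2,0,0,2,0,0,0,0,1,1,1,1,0,2,3,0,1,1,1,1,0,0,1,0,0,0,0,2]
Step 6: delete vod at [0, 3, 13, 14] -> counters=[1,0,0,1,0,0,0,0,1,1,1,1,0,1,2,0,1,1,1,1,0,0,1,0,0,0,0,2]
Step 7: insert gzr at [9, 11, 17, 22] -> counters=[1,0,0,1,0,0,0,0,1,2,1,2,0,1,2,0,1,2,1,1,0,0,2,0,0,0,0,2]
Query amy: check counters[10]=1 counters[14]=2 counters[19]=1 counters[27]=2 -> maybe

Answer: maybe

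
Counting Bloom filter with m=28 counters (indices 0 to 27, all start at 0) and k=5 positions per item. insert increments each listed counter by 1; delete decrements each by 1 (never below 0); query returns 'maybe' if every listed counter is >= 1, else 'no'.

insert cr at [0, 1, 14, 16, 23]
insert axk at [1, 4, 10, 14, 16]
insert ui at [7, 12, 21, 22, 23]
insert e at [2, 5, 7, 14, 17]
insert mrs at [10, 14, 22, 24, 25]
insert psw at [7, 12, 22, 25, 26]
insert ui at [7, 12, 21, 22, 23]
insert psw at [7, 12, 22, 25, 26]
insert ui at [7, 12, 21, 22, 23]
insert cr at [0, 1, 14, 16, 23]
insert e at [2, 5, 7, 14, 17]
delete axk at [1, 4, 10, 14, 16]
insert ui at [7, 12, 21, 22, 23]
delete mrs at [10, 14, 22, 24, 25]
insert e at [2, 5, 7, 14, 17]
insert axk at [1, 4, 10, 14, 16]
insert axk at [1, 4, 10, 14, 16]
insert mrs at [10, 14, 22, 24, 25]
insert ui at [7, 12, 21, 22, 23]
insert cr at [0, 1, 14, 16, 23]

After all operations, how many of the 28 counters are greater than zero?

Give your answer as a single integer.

Step 1: insert cr at [0, 1, 14, 16, 23] -> counters=[1,1,0,0,0,0,0,0,0,0,0,0,0,0,1,0,1,0,0,0,0,0,0,1,0,0,0,0]
Step 2: insert axk at [1, 4, 10, 14, 16] -> counters=[1,2,0,0,1,0,0,0,0,0,1,0,0,0,2,0,2,0,0,0,0,0,0,1,0,0,0,0]
Step 3: insert ui at [7, 12, 21, 22, 23] -> counters=[1,2,0,0,1,0,0,1,0,0,1,0,1,0,2,0,2,0,0,0,0,1,1,2,0,0,0,0]
Step 4: insert e at [2, 5, 7, 14, 17] -> counters=[1,2,1,0,1,1,0,2,0,0,1,0,1,0,3,0,2,1,0,0,0,1,1,2,0,0,0,0]
Step 5: insert mrs at [10, 14, 22, 24, 25] -> counters=[1,2,1,0,1,1,0,2,0,0,2,0,1,0,4,0,2,1,0,0,0,1,2,2,1,1,0,0]
Step 6: insert psw at [7, 12, 22, 25, 26] -> counters=[1,2,1,0,1,1,0,3,0,0,2,0,2,0,4,0,2,1,0,0,0,1,3,2,1,2,1,0]
Step 7: insert ui at [7, 12, 21, 22, 23] -> counters=[1,2,1,0,1,1,0,4,0,0,2,0,3,0,4,0,2,1,0,0,0,2,4,3,1,2,1,0]
Step 8: insert psw at [7, 12, 22, 25, 26] -> counters=[1,2,1,0,1,1,0,5,0,0,2,0,4,0,4,0,2,1,0,0,0,2,5,3,1,3,2,0]
Step 9: insert ui at [7, 12, 21, 22, 23] -> counters=[1,2,1,0,1,1,0,6,0,0,2,0,5,0,4,0,2,1,0,0,0,3,6,4,1,3,2,0]
Step 10: insert cr at [0, 1, 14, 16, 23] -> counters=[2,3,1,0,1,1,0,6,0,0,2,0,5,0,5,0,3,1,0,0,0,3,6,5,1,3,2,0]
Step 11: insert e at [2, 5, 7, 14, 17] -> counters=[2,3,2,0,1,2,0,7,0,0,2,0,5,0,6,0,3,2,0,0,0,3,6,5,1,3,2,0]
Step 12: delete axk at [1, 4, 10, 14, 16] -> counters=[2,2,2,0,0,2,0,7,0,0,1,0,5,0,5,0,2,2,0,0,0,3,6,5,1,3,2,0]
Step 13: insert ui at [7, 12, 21, 22, 23] -> counters=[2,2,2,0,0,2,0,8,0,0,1,0,6,0,5,0,2,2,0,0,0,4,7,6,1,3,2,0]
Step 14: delete mrs at [10, 14, 22, 24, 25] -> counters=[2,2,2,0,0,2,0,8,0,0,0,0,6,0,4,0,2,2,0,0,0,4,6,6,0,2,2,0]
Step 15: insert e at [2, 5, 7, 14, 17] -> counters=[2,2,3,0,0,3,0,9,0,0,0,0,6,0,5,0,2,3,0,0,0,4,6,6,0,2,2,0]
Step 16: insert axk at [1, 4, 10, 14, 16] -> counters=[2,3,3,0,1,3,0,9,0,0,1,0,6,0,6,0,3,3,0,0,0,4,6,6,0,2,2,0]
Step 17: insert axk at [1, 4, 10, 14, 16] -> counters=[2,4,3,0,2,3,0,9,0,0,2,0,6,0,7,0,4,3,0,0,0,4,6,6,0,2,2,0]
Step 18: insert mrs at [10, 14, 22, 24, 25] -> counters=[2,4,3,0,2,3,0,9,0,0,3,0,6,0,8,0,4,3,0,0,0,4,7,6,1,3,2,0]
Step 19: insert ui at [7, 12, 21, 22, 23] -> counters=[2,4,3,0,2,3,0,10,0,0,3,0,7,0,8,0,4,3,0,0,0,5,8,7,1,3,2,0]
Step 20: insert cr at [0, 1, 14, 16, 23] -> counters=[3,5,3,0,2,3,0,10,0,0,3,0,7,0,9,0,5,3,0,0,0,5,8,8,1,3,2,0]
Final counters=[3,5,3,0,2,3,0,10,0,0,3,0,7,0,9,0,5,3,0,0,0,5,8,8,1,3,2,0] -> 17 nonzero

Answer: 17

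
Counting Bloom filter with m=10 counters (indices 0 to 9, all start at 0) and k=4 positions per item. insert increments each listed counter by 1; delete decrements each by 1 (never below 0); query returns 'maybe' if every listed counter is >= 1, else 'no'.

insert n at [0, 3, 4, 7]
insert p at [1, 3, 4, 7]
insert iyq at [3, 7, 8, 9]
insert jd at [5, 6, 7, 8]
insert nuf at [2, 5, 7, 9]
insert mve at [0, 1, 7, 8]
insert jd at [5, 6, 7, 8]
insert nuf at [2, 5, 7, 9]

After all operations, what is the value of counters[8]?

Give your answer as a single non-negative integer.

Step 1: insert n at [0, 3, 4, 7] -> counters=[1,0,0,1,1,0,0,1,0,0]
Step 2: insert p at [1, 3, 4, 7] -> counters=[1,1,0,2,2,0,0,2,0,0]
Step 3: insert iyq at [3, 7, 8, 9] -> counters=[1,1,0,3,2,0,0,3,1,1]
Step 4: insert jd at [5, 6, 7, 8] -> counters=[1,1,0,3,2,1,1,4,2,1]
Step 5: insert nuf at [2, 5, 7, 9] -> counters=[1,1,1,3,2,2,1,5,2,2]
Step 6: insert mve at [0, 1, 7, 8] -> counters=[2,2,1,3,2,2,1,6,3,2]
Step 7: insert jd at [5, 6, 7, 8] -> counters=[2,2,1,3,2,3,2,7,4,2]
Step 8: insert nuf at [2, 5, 7, 9] -> counters=[2,2,2,3,2,4,2,8,4,3]
Final counters=[2,2,2,3,2,4,2,8,4,3] -> counters[8]=4

Answer: 4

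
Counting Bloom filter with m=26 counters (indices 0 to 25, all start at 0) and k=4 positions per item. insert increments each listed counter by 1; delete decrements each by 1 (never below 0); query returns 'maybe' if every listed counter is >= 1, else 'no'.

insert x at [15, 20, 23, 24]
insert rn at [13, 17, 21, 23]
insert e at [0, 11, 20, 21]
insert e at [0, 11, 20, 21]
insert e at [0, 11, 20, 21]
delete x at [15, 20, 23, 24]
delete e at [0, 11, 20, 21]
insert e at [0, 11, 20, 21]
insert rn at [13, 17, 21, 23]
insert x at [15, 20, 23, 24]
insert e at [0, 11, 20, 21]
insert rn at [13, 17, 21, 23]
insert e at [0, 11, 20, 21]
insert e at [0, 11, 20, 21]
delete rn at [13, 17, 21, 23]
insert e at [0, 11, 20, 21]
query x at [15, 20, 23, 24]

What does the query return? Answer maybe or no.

Step 1: insert x at [15, 20, 23, 24] -> counters=[0,0,0,0,0,0,0,0,0,0,0,0,0,0,0,1,0,0,0,0,1,0,0,1,1,0]
Step 2: insert rn at [13, 17, 21, 23] -> counters=[0,0,0,0,0,0,0,0,0,0,0,0,0,1,0,1,0,1,0,0,1,1,0,2,1,0]
Step 3: insert e at [0, 11, 20, 21] -> counters=[1,0,0,0,0,0,0,0,0,0,0,1,0,1,0,1,0,1,0,0,2,2,0,2,1,0]
Step 4: insert e at [0, 11, 20, 21] -> counters=[2,0,0,0,0,0,0,0,0,0,0,2,0,1,0,1,0,1,0,0,3,3,0,2,1,0]
Step 5: insert e at [0, 11, 20, 21] -> counters=[3,0,0,0,0,0,0,0,0,0,0,3,0,1,0,1,0,1,0,0,4,4,0,2,1,0]
Step 6: delete x at [15, 20, 23, 24] -> counters=[3,0,0,0,0,0,0,0,0,0,0,3,0,1,0,0,0,1,0,0,3,4,0,1,0,0]
Step 7: delete e at [0, 11, 20, 21] -> counters=[2,0,0,0,0,0,0,0,0,0,0,2,0,1,0,0,0,1,0,0,2,3,0,1,0,0]
Step 8: insert e at [0, 11, 20, 21] -> counters=[3,0,0,0,0,0,0,0,0,0,0,3,0,1,0,0,0,1,0,0,3,4,0,1,0,0]
Step 9: insert rn at [13, 17, 21, 23] -> counters=[3,0,0,0,0,0,0,0,0,0,0,3,0,2,0,0,0,2,0,0,3,5,0,2,0,0]
Step 10: insert x at [15, 20, 23, 24] -> counters=[3,0,0,0,0,0,0,0,0,0,0,3,0,2,0,1,0,2,0,0,4,5,0,3,1,0]
Step 11: insert e at [0, 11, 20, 21] -> counters=[4,0,0,0,0,0,0,0,0,0,0,4,0,2,0,1,0,2,0,0,5,6,0,3,1,0]
Step 12: insert rn at [13, 17, 21, 23] -> counters=[4,0,0,0,0,0,0,0,0,0,0,4,0,3,0,1,0,3,0,0,5,7,0,4,1,0]
Step 13: insert e at [0, 11, 20, 21] -> counters=[5,0,0,0,0,0,0,0,0,0,0,5,0,3,0,1,0,3,0,0,6,8,0,4,1,0]
Step 14: insert e at [0, 11, 20, 21] -> counters=[6,0,0,0,0,0,0,0,0,0,0,6,0,3,0,1,0,3,0,0,7,9,0,4,1,0]
Step 15: delete rn at [13, 17, 21, 23] -> counters=[6,0,0,0,0,0,0,0,0,0,0,6,0,2,0,1,0,2,0,0,7,8,0,3,1,0]
Step 16: insert e at [0, 11, 20, 21] -> counters=[7,0,0,0,0,0,0,0,0,0,0,7,0,2,0,1,0,2,0,0,8,9,0,3,1,0]
Query x: check counters[15]=1 counters[20]=8 counters[23]=3 counters[24]=1 -> maybe

Answer: maybe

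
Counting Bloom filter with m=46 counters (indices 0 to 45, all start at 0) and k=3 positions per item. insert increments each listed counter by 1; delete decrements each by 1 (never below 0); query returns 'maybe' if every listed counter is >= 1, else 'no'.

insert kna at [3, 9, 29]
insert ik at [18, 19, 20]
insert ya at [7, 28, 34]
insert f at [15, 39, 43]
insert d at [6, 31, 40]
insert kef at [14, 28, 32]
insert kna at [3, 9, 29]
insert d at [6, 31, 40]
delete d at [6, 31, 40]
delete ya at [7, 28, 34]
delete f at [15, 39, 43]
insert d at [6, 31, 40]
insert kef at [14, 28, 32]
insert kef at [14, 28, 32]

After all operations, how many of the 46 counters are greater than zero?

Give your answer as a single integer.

Step 1: insert kna at [3, 9, 29] -> counters=[0,0,0,1,0,0,0,0,0,1,0,0,0,0,0,0,0,0,0,0,0,0,0,0,0,0,0,0,0,1,0,0,0,0,0,0,0,0,0,0,0,0,0,0,0,0]
Step 2: insert ik at [18, 19, 20] -> counters=[0,0,0,1,0,0,0,0,0,1,0,0,0,0,0,0,0,0,1,1,1,0,0,0,0,0,0,0,0,1,0,0,0,0,0,0,0,0,0,0,0,0,0,0,0,0]
Step 3: insert ya at [7, 28, 34] -> counters=[0,0,0,1,0,0,0,1,0,1,0,0,0,0,0,0,0,0,1,1,1,0,0,0,0,0,0,0,1,1,0,0,0,0,1,0,0,0,0,0,0,0,0,0,0,0]
Step 4: insert f at [15, 39, 43] -> counters=[0,0,0,1,0,0,0,1,0,1,0,0,0,0,0,1,0,0,1,1,1,0,0,0,0,0,0,0,1,1,0,0,0,0,1,0,0,0,0,1,0,0,0,1,0,0]
Step 5: insert d at [6, 31, 40] -> counters=[0,0,0,1,0,0,1,1,0,1,0,0,0,0,0,1,0,0,1,1,1,0,0,0,0,0,0,0,1,1,0,1,0,0,1,0,0,0,0,1,1,0,0,1,0,0]
Step 6: insert kef at [14, 28, 32] -> counters=[0,0,0,1,0,0,1,1,0,1,0,0,0,0,1,1,0,0,1,1,1,0,0,0,0,0,0,0,2,1,0,1,1,0,1,0,0,0,0,1,1,0,0,1,0,0]
Step 7: insert kna at [3, 9, 29] -> counters=[0,0,0,2,0,0,1,1,0,2,0,0,0,0,1,1,0,0,1,1,1,0,0,0,0,0,0,0,2,2,0,1,1,0,1,0,0,0,0,1,1,0,0,1,0,0]
Step 8: insert d at [6, 31, 40] -> counters=[0,0,0,2,0,0,2,1,0,2,0,0,0,0,1,1,0,0,1,1,1,0,0,0,0,0,0,0,2,2,0,2,1,0,1,0,0,0,0,1,2,0,0,1,0,0]
Step 9: delete d at [6, 31, 40] -> counters=[0,0,0,2,0,0,1,1,0,2,0,0,0,0,1,1,0,0,1,1,1,0,0,0,0,0,0,0,2,2,0,1,1,0,1,0,0,0,0,1,1,0,0,1,0,0]
Step 10: delete ya at [7, 28, 34] -> counters=[0,0,0,2,0,0,1,0,0,2,0,0,0,0,1,1,0,0,1,1,1,0,0,0,0,0,0,0,1,2,0,1,1,0,0,0,0,0,0,1,1,0,0,1,0,0]
Step 11: delete f at [15, 39, 43] -> counters=[0,0,0,2,0,0,1,0,0,2,0,0,0,0,1,0,0,0,1,1,1,0,0,0,0,0,0,0,1,2,0,1,1,0,0,0,0,0,0,0,1,0,0,0,0,0]
Step 12: insert d at [6, 31, 40] -> counters=[0,0,0,2,0,0,2,0,0,2,0,0,0,0,1,0,0,0,1,1,1,0,0,0,0,0,0,0,1,2,0,2,1,0,0,0,0,0,0,0,2,0,0,0,0,0]
Step 13: insert kef at [14, 28, 32] -> counters=[0,0,0,2,0,0,2,0,0,2,0,0,0,0,2,0,0,0,1,1,1,0,0,0,0,0,0,0,2,2,0,2,2,0,0,0,0,0,0,0,2,0,0,0,0,0]
Step 14: insert kef at [14, 28, 32] -> counters=[0,0,0,2,0,0,2,0,0,2,0,0,0,0,3,0,0,0,1,1,1,0,0,0,0,0,0,0,3,2,0,2,3,0,0,0,0,0,0,0,2,0,0,0,0,0]
Final counters=[0,0,0,2,0,0,2,0,0,2,0,0,0,0,3,0,0,0,1,1,1,0,0,0,0,0,0,0,3,2,0,2,3,0,0,0,0,0,0,0,2,0,0,0,0,0] -> 12 nonzero

Answer: 12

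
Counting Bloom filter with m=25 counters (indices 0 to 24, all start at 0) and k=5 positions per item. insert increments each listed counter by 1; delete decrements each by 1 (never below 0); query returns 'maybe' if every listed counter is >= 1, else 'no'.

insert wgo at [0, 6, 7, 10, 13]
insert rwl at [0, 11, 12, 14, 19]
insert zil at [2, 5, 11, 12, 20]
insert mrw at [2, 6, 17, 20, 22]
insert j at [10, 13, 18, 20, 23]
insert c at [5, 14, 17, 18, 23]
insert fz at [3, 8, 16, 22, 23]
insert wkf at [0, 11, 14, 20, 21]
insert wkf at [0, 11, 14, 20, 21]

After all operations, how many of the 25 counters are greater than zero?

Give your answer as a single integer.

Step 1: insert wgo at [0, 6, 7, 10, 13] -> counters=[1,0,0,0,0,0,1,1,0,0,1,0,0,1,0,0,0,0,0,0,0,0,0,0,0]
Step 2: insert rwl at [0, 11, 12, 14, 19] -> counters=[2,0,0,0,0,0,1,1,0,0,1,1,1,1,1,0,0,0,0,1,0,0,0,0,0]
Step 3: insert zil at [2, 5, 11, 12, 20] -> counters=[2,0,1,0,0,1,1,1,0,0,1,2,2,1,1,0,0,0,0,1,1,0,0,0,0]
Step 4: insert mrw at [2, 6, 17, 20, 22] -> counters=[2,0,2,0,0,1,2,1,0,0,1,2,2,1,1,0,0,1,0,1,2,0,1,0,0]
Step 5: insert j at [10, 13, 18, 20, 23] -> counters=[2,0,2,0,0,1,2,1,0,0,2,2,2,2,1,0,0,1,1,1,3,0,1,1,0]
Step 6: insert c at [5, 14, 17, 18, 23] -> counters=[2,0,2,0,0,2,2,1,0,0,2,2,2,2,2,0,0,2,2,1,3,0,1,2,0]
Step 7: insert fz at [3, 8, 16, 22, 23] -> counters=[2,0,2,1,0,2,2,1,1,0,2,2,2,2,2,0,1,2,2,1,3,0,2,3,0]
Step 8: insert wkf at [0, 11, 14, 20, 21] -> counters=[3,0,2,1,0,2,2,1,1,0,2,3,2,2,3,0,1,2,2,1,4,1,2,3,0]
Step 9: insert wkf at [0, 11, 14, 20, 21] -> counters=[4,0,2,1,0,2,2,1,1,0,2,4,2,2,4,0,1,2,2,1,5,2,2,3,0]
Final counters=[4,0,2,1,0,2,2,1,1,0,2,4,2,2,4,0,1,2,2,1,5,2,2,3,0] -> 20 nonzero

Answer: 20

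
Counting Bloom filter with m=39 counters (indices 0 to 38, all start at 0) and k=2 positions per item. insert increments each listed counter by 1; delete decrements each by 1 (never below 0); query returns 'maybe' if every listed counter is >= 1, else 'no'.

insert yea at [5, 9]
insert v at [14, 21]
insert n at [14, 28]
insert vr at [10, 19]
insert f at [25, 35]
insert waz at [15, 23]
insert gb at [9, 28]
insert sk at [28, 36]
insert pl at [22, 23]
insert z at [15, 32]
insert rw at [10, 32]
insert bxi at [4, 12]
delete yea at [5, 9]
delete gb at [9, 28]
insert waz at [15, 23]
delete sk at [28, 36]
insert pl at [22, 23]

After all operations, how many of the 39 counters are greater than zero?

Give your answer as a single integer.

Answer: 13

Derivation:
Step 1: insert yea at [5, 9] -> counters=[0,0,0,0,0,1,0,0,0,1,0,0,0,0,0,0,0,0,0,0,0,0,0,0,0,0,0,0,0,0,0,0,0,0,0,0,0,0,0]
Step 2: insert v at [14, 21] -> counters=[0,0,0,0,0,1,0,0,0,1,0,0,0,0,1,0,0,0,0,0,0,1,0,0,0,0,0,0,0,0,0,0,0,0,0,0,0,0,0]
Step 3: insert n at [14, 28] -> counters=[0,0,0,0,0,1,0,0,0,1,0,0,0,0,2,0,0,0,0,0,0,1,0,0,0,0,0,0,1,0,0,0,0,0,0,0,0,0,0]
Step 4: insert vr at [10, 19] -> counters=[0,0,0,0,0,1,0,0,0,1,1,0,0,0,2,0,0,0,0,1,0,1,0,0,0,0,0,0,1,0,0,0,0,0,0,0,0,0,0]
Step 5: insert f at [25, 35] -> counters=[0,0,0,0,0,1,0,0,0,1,1,0,0,0,2,0,0,0,0,1,0,1,0,0,0,1,0,0,1,0,0,0,0,0,0,1,0,0,0]
Step 6: insert waz at [15, 23] -> counters=[0,0,0,0,0,1,0,0,0,1,1,0,0,0,2,1,0,0,0,1,0,1,0,1,0,1,0,0,1,0,0,0,0,0,0,1,0,0,0]
Step 7: insert gb at [9, 28] -> counters=[0,0,0,0,0,1,0,0,0,2,1,0,0,0,2,1,0,0,0,1,0,1,0,1,0,1,0,0,2,0,0,0,0,0,0,1,0,0,0]
Step 8: insert sk at [28, 36] -> counters=[0,0,0,0,0,1,0,0,0,2,1,0,0,0,2,1,0,0,0,1,0,1,0,1,0,1,0,0,3,0,0,0,0,0,0,1,1,0,0]
Step 9: insert pl at [22, 23] -> counters=[0,0,0,0,0,1,0,0,0,2,1,0,0,0,2,1,0,0,0,1,0,1,1,2,0,1,0,0,3,0,0,0,0,0,0,1,1,0,0]
Step 10: insert z at [15, 32] -> counters=[0,0,0,0,0,1,0,0,0,2,1,0,0,0,2,2,0,0,0,1,0,1,1,2,0,1,0,0,3,0,0,0,1,0,0,1,1,0,0]
Step 11: insert rw at [10, 32] -> counters=[0,0,0,0,0,1,0,0,0,2,2,0,0,0,2,2,0,0,0,1,0,1,1,2,0,1,0,0,3,0,0,0,2,0,0,1,1,0,0]
Step 12: insert bxi at [4, 12] -> counters=[0,0,0,0,1,1,0,0,0,2,2,0,1,0,2,2,0,0,0,1,0,1,1,2,0,1,0,0,3,0,0,0,2,0,0,1,1,0,0]
Step 13: delete yea at [5, 9] -> counters=[0,0,0,0,1,0,0,0,0,1,2,0,1,0,2,2,0,0,0,1,0,1,1,2,0,1,0,0,3,0,0,0,2,0,0,1,1,0,0]
Step 14: delete gb at [9, 28] -> counters=[0,0,0,0,1,0,0,0,0,0,2,0,1,0,2,2,0,0,0,1,0,1,1,2,0,1,0,0,2,0,0,0,2,0,0,1,1,0,0]
Step 15: insert waz at [15, 23] -> counters=[0,0,0,0,1,0,0,0,0,0,2,0,1,0,2,3,0,0,0,1,0,1,1,3,0,1,0,0,2,0,0,0,2,0,0,1,1,0,0]
Step 16: delete sk at [28, 36] -> counters=[0,0,0,0,1,0,0,0,0,0,2,0,1,0,2,3,0,0,0,1,0,1,1,3,0,1,0,0,1,0,0,0,2,0,0,1,0,0,0]
Step 17: insert pl at [22, 23] -> counters=[0,0,0,0,1,0,0,0,0,0,2,0,1,0,2,3,0,0,0,1,0,1,2,4,0,1,0,0,1,0,0,0,2,0,0,1,0,0,0]
Final counters=[0,0,0,0,1,0,0,0,0,0,2,0,1,0,2,3,0,0,0,1,0,1,2,4,0,1,0,0,1,0,0,0,2,0,0,1,0,0,0] -> 13 nonzero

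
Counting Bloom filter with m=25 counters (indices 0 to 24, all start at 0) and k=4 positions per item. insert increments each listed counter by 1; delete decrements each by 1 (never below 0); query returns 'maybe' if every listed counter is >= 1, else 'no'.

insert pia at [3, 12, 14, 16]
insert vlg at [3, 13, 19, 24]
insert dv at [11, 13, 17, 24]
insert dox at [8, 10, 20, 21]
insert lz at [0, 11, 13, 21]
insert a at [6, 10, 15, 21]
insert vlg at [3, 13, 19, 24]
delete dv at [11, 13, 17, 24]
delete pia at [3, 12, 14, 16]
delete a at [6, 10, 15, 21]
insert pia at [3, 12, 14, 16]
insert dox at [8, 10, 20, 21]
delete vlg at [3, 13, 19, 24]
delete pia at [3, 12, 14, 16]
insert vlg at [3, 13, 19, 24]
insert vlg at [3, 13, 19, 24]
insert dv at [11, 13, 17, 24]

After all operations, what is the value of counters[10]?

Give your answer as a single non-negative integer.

Answer: 2

Derivation:
Step 1: insert pia at [3, 12, 14, 16] -> counters=[0,0,0,1,0,0,0,0,0,0,0,0,1,0,1,0,1,0,0,0,0,0,0,0,0]
Step 2: insert vlg at [3, 13, 19, 24] -> counters=[0,0,0,2,0,0,0,0,0,0,0,0,1,1,1,0,1,0,0,1,0,0,0,0,1]
Step 3: insert dv at [11, 13, 17, 24] -> counters=[0,0,0,2,0,0,0,0,0,0,0,1,1,2,1,0,1,1,0,1,0,0,0,0,2]
Step 4: insert dox at [8, 10, 20, 21] -> counters=[0,0,0,2,0,0,0,0,1,0,1,1,1,2,1,0,1,1,0,1,1,1,0,0,2]
Step 5: insert lz at [0, 11, 13, 21] -> counters=[1,0,0,2,0,0,0,0,1,0,1,2,1,3,1,0,1,1,0,1,1,2,0,0,2]
Step 6: insert a at [6, 10, 15, 21] -> counters=[1,0,0,2,0,0,1,0,1,0,2,2,1,3,1,1,1,1,0,1,1,3,0,0,2]
Step 7: insert vlg at [3, 13, 19, 24] -> counters=[1,0,0,3,0,0,1,0,1,0,2,2,1,4,1,1,1,1,0,2,1,3,0,0,3]
Step 8: delete dv at [11, 13, 17, 24] -> counters=[1,0,0,3,0,0,1,0,1,0,2,1,1,3,1,1,1,0,0,2,1,3,0,0,2]
Step 9: delete pia at [3, 12, 14, 16] -> counters=[1,0,0,2,0,0,1,0,1,0,2,1,0,3,0,1,0,0,0,2,1,3,0,0,2]
Step 10: delete a at [6, 10, 15, 21] -> counters=[1,0,0,2,0,0,0,0,1,0,1,1,0,3,0,0,0,0,0,2,1,2,0,0,2]
Step 11: insert pia at [3, 12, 14, 16] -> counters=[1,0,0,3,0,0,0,0,1,0,1,1,1,3,1,0,1,0,0,2,1,2,0,0,2]
Step 12: insert dox at [8, 10, 20, 21] -> counters=[1,0,0,3,0,0,0,0,2,0,2,1,1,3,1,0,1,0,0,2,2,3,0,0,2]
Step 13: delete vlg at [3, 13, 19, 24] -> counters=[1,0,0,2,0,0,0,0,2,0,2,1,1,2,1,0,1,0,0,1,2,3,0,0,1]
Step 14: delete pia at [3, 12, 14, 16] -> counters=[1,0,0,1,0,0,0,0,2,0,2,1,0,2,0,0,0,0,0,1,2,3,0,0,1]
Step 15: insert vlg at [3, 13, 19, 24] -> counters=[1,0,0,2,0,0,0,0,2,0,2,1,0,3,0,0,0,0,0,2,2,3,0,0,2]
Step 16: insert vlg at [3, 13, 19, 24] -> counters=[1,0,0,3,0,0,0,0,2,0,2,1,0,4,0,0,0,0,0,3,2,3,0,0,3]
Step 17: insert dv at [11, 13, 17, 24] -> counters=[1,0,0,3,0,0,0,0,2,0,2,2,0,5,0,0,0,1,0,3,2,3,0,0,4]
Final counters=[1,0,0,3,0,0,0,0,2,0,2,2,0,5,0,0,0,1,0,3,2,3,0,0,4] -> counters[10]=2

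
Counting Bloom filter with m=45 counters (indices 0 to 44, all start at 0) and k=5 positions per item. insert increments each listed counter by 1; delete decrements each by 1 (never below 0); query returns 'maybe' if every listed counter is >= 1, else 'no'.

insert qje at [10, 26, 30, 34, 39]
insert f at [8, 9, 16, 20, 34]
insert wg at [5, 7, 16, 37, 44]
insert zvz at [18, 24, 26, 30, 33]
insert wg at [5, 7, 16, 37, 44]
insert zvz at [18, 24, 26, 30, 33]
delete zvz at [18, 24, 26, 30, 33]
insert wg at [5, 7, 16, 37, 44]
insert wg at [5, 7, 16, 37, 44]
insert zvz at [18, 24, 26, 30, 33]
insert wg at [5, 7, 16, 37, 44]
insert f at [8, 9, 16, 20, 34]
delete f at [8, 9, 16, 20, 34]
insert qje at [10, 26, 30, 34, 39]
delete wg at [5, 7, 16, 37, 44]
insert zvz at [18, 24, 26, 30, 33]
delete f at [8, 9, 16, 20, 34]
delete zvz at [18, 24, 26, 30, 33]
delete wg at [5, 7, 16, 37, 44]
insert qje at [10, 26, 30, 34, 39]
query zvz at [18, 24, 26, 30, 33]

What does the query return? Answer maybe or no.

Answer: maybe

Derivation:
Step 1: insert qje at [10, 26, 30, 34, 39] -> counters=[0,0,0,0,0,0,0,0,0,0,1,0,0,0,0,0,0,0,0,0,0,0,0,0,0,0,1,0,0,0,1,0,0,0,1,0,0,0,0,1,0,0,0,0,0]
Step 2: insert f at [8, 9, 16, 20, 34] -> counters=[0,0,0,0,0,0,0,0,1,1,1,0,0,0,0,0,1,0,0,0,1,0,0,0,0,0,1,0,0,0,1,0,0,0,2,0,0,0,0,1,0,0,0,0,0]
Step 3: insert wg at [5, 7, 16, 37, 44] -> counters=[0,0,0,0,0,1,0,1,1,1,1,0,0,0,0,0,2,0,0,0,1,0,0,0,0,0,1,0,0,0,1,0,0,0,2,0,0,1,0,1,0,0,0,0,1]
Step 4: insert zvz at [18, 24, 26, 30, 33] -> counters=[0,0,0,0,0,1,0,1,1,1,1,0,0,0,0,0,2,0,1,0,1,0,0,0,1,0,2,0,0,0,2,0,0,1,2,0,0,1,0,1,0,0,0,0,1]
Step 5: insert wg at [5, 7, 16, 37, 44] -> counters=[0,0,0,0,0,2,0,2,1,1,1,0,0,0,0,0,3,0,1,0,1,0,0,0,1,0,2,0,0,0,2,0,0,1,2,0,0,2,0,1,0,0,0,0,2]
Step 6: insert zvz at [18, 24, 26, 30, 33] -> counters=[0,0,0,0,0,2,0,2,1,1,1,0,0,0,0,0,3,0,2,0,1,0,0,0,2,0,3,0,0,0,3,0,0,2,2,0,0,2,0,1,0,0,0,0,2]
Step 7: delete zvz at [18, 24, 26, 30, 33] -> counters=[0,0,0,0,0,2,0,2,1,1,1,0,0,0,0,0,3,0,1,0,1,0,0,0,1,0,2,0,0,0,2,0,0,1,2,0,0,2,0,1,0,0,0,0,2]
Step 8: insert wg at [5, 7, 16, 37, 44] -> counters=[0,0,0,0,0,3,0,3,1,1,1,0,0,0,0,0,4,0,1,0,1,0,0,0,1,0,2,0,0,0,2,0,0,1,2,0,0,3,0,1,0,0,0,0,3]
Step 9: insert wg at [5, 7, 16, 37, 44] -> counters=[0,0,0,0,0,4,0,4,1,1,1,0,0,0,0,0,5,0,1,0,1,0,0,0,1,0,2,0,0,0,2,0,0,1,2,0,0,4,0,1,0,0,0,0,4]
Step 10: insert zvz at [18, 24, 26, 30, 33] -> counters=[0,0,0,0,0,4,0,4,1,1,1,0,0,0,0,0,5,0,2,0,1,0,0,0,2,0,3,0,0,0,3,0,0,2,2,0,0,4,0,1,0,0,0,0,4]
Step 11: insert wg at [5, 7, 16, 37, 44] -> counters=[0,0,0,0,0,5,0,5,1,1,1,0,0,0,0,0,6,0,2,0,1,0,0,0,2,0,3,0,0,0,3,0,0,2,2,0,0,5,0,1,0,0,0,0,5]
Step 12: insert f at [8, 9, 16, 20, 34] -> counters=[0,0,0,0,0,5,0,5,2,2,1,0,0,0,0,0,7,0,2,0,2,0,0,0,2,0,3,0,0,0,3,0,0,2,3,0,0,5,0,1,0,0,0,0,5]
Step 13: delete f at [8, 9, 16, 20, 34] -> counters=[0,0,0,0,0,5,0,5,1,1,1,0,0,0,0,0,6,0,2,0,1,0,0,0,2,0,3,0,0,0,3,0,0,2,2,0,0,5,0,1,0,0,0,0,5]
Step 14: insert qje at [10, 26, 30, 34, 39] -> counters=[0,0,0,0,0,5,0,5,1,1,2,0,0,0,0,0,6,0,2,0,1,0,0,0,2,0,4,0,0,0,4,0,0,2,3,0,0,5,0,2,0,0,0,0,5]
Step 15: delete wg at [5, 7, 16, 37, 44] -> counters=[0,0,0,0,0,4,0,4,1,1,2,0,0,0,0,0,5,0,2,0,1,0,0,0,2,0,4,0,0,0,4,0,0,2,3,0,0,4,0,2,0,0,0,0,4]
Step 16: insert zvz at [18, 24, 26, 30, 33] -> counters=[0,0,0,0,0,4,0,4,1,1,2,0,0,0,0,0,5,0,3,0,1,0,0,0,3,0,5,0,0,0,5,0,0,3,3,0,0,4,0,2,0,0,0,0,4]
Step 17: delete f at [8, 9, 16, 20, 34] -> counters=[0,0,0,0,0,4,0,4,0,0,2,0,0,0,0,0,4,0,3,0,0,0,0,0,3,0,5,0,0,0,5,0,0,3,2,0,0,4,0,2,0,0,0,0,4]
Step 18: delete zvz at [18, 24, 26, 30, 33] -> counters=[0,0,0,0,0,4,0,4,0,0,2,0,0,0,0,0,4,0,2,0,0,0,0,0,2,0,4,0,0,0,4,0,0,2,2,0,0,4,0,2,0,0,0,0,4]
Step 19: delete wg at [5, 7, 16, 37, 44] -> counters=[0,0,0,0,0,3,0,3,0,0,2,0,0,0,0,0,3,0,2,0,0,0,0,0,2,0,4,0,0,0,4,0,0,2,2,0,0,3,0,2,0,0,0,0,3]
Step 20: insert qje at [10, 26, 30, 34, 39] -> counters=[0,0,0,0,0,3,0,3,0,0,3,0,0,0,0,0,3,0,2,0,0,0,0,0,2,0,5,0,0,0,5,0,0,2,3,0,0,3,0,3,0,0,0,0,3]
Query zvz: check counters[18]=2 counters[24]=2 counters[26]=5 counters[30]=5 counters[33]=2 -> maybe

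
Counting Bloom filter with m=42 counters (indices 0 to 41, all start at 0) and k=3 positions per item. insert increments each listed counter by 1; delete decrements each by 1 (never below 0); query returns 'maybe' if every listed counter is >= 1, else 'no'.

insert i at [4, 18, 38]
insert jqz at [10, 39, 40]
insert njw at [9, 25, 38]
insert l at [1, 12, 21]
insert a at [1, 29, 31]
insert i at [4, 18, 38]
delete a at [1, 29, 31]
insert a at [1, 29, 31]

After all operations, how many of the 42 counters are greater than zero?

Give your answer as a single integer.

Answer: 13

Derivation:
Step 1: insert i at [4, 18, 38] -> counters=[0,0,0,0,1,0,0,0,0,0,0,0,0,0,0,0,0,0,1,0,0,0,0,0,0,0,0,0,0,0,0,0,0,0,0,0,0,0,1,0,0,0]
Step 2: insert jqz at [10, 39, 40] -> counters=[0,0,0,0,1,0,0,0,0,0,1,0,0,0,0,0,0,0,1,0,0,0,0,0,0,0,0,0,0,0,0,0,0,0,0,0,0,0,1,1,1,0]
Step 3: insert njw at [9, 25, 38] -> counters=[0,0,0,0,1,0,0,0,0,1,1,0,0,0,0,0,0,0,1,0,0,0,0,0,0,1,0,0,0,0,0,0,0,0,0,0,0,0,2,1,1,0]
Step 4: insert l at [1, 12, 21] -> counters=[0,1,0,0,1,0,0,0,0,1,1,0,1,0,0,0,0,0,1,0,0,1,0,0,0,1,0,0,0,0,0,0,0,0,0,0,0,0,2,1,1,0]
Step 5: insert a at [1, 29, 31] -> counters=[0,2,0,0,1,0,0,0,0,1,1,0,1,0,0,0,0,0,1,0,0,1,0,0,0,1,0,0,0,1,0,1,0,0,0,0,0,0,2,1,1,0]
Step 6: insert i at [4, 18, 38] -> counters=[0,2,0,0,2,0,0,0,0,1,1,0,1,0,0,0,0,0,2,0,0,1,0,0,0,1,0,0,0,1,0,1,0,0,0,0,0,0,3,1,1,0]
Step 7: delete a at [1, 29, 31] -> counters=[0,1,0,0,2,0,0,0,0,1,1,0,1,0,0,0,0,0,2,0,0,1,0,0,0,1,0,0,0,0,0,0,0,0,0,0,0,0,3,1,1,0]
Step 8: insert a at [1, 29, 31] -> counters=[0,2,0,0,2,0,0,0,0,1,1,0,1,0,0,0,0,0,2,0,0,1,0,0,0,1,0,0,0,1,0,1,0,0,0,0,0,0,3,1,1,0]
Final counters=[0,2,0,0,2,0,0,0,0,1,1,0,1,0,0,0,0,0,2,0,0,1,0,0,0,1,0,0,0,1,0,1,0,0,0,0,0,0,3,1,1,0] -> 13 nonzero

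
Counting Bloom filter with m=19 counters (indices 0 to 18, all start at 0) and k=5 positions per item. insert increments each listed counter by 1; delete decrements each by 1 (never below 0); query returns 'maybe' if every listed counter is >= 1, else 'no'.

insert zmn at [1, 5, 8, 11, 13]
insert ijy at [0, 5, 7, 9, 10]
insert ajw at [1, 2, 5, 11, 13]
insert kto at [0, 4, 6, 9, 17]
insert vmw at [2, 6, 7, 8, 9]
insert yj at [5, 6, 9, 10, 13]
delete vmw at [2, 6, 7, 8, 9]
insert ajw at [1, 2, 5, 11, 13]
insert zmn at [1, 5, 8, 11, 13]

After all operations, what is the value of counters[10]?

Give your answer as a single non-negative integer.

Step 1: insert zmn at [1, 5, 8, 11, 13] -> counters=[0,1,0,0,0,1,0,0,1,0,0,1,0,1,0,0,0,0,0]
Step 2: insert ijy at [0, 5, 7, 9, 10] -> counters=[1,1,0,0,0,2,0,1,1,1,1,1,0,1,0,0,0,0,0]
Step 3: insert ajw at [1, 2, 5, 11, 13] -> counters=[1,2,1,0,0,3,0,1,1,1,1,2,0,2,0,0,0,0,0]
Step 4: insert kto at [0, 4, 6, 9, 17] -> counters=[2,2,1,0,1,3,1,1,1,2,1,2,0,2,0,0,0,1,0]
Step 5: insert vmw at [2, 6, 7, 8, 9] -> counters=[2,2,2,0,1,3,2,2,2,3,1,2,0,2,0,0,0,1,0]
Step 6: insert yj at [5, 6, 9, 10, 13] -> counters=[2,2,2,0,1,4,3,2,2,4,2,2,0,3,0,0,0,1,0]
Step 7: delete vmw at [2, 6, 7, 8, 9] -> counters=[2,2,1,0,1,4,2,1,1,3,2,2,0,3,0,0,0,1,0]
Step 8: insert ajw at [1, 2, 5, 11, 13] -> counters=[2,3,2,0,1,5,2,1,1,3,2,3,0,4,0,0,0,1,0]
Step 9: insert zmn at [1, 5, 8, 11, 13] -> counters=[2,4,2,0,1,6,2,1,2,3,2,4,0,5,0,0,0,1,0]
Final counters=[2,4,2,0,1,6,2,1,2,3,2,4,0,5,0,0,0,1,0] -> counters[10]=2

Answer: 2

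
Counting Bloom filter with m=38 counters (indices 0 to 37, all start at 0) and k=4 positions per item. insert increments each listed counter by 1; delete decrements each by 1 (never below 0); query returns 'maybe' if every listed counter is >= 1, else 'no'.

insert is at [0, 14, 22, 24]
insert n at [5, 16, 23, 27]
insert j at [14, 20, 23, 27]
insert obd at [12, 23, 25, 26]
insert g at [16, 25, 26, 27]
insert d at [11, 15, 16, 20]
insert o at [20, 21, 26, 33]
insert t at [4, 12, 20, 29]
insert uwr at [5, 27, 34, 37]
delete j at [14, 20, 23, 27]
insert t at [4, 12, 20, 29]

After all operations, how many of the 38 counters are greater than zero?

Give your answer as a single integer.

Answer: 20

Derivation:
Step 1: insert is at [0, 14, 22, 24] -> counters=[1,0,0,0,0,0,0,0,0,0,0,0,0,0,1,0,0,0,0,0,0,0,1,0,1,0,0,0,0,0,0,0,0,0,0,0,0,0]
Step 2: insert n at [5, 16, 23, 27] -> counters=[1,0,0,0,0,1,0,0,0,0,0,0,0,0,1,0,1,0,0,0,0,0,1,1,1,0,0,1,0,0,0,0,0,0,0,0,0,0]
Step 3: insert j at [14, 20, 23, 27] -> counters=[1,0,0,0,0,1,0,0,0,0,0,0,0,0,2,0,1,0,0,0,1,0,1,2,1,0,0,2,0,0,0,0,0,0,0,0,0,0]
Step 4: insert obd at [12, 23, 25, 26] -> counters=[1,0,0,0,0,1,0,0,0,0,0,0,1,0,2,0,1,0,0,0,1,0,1,3,1,1,1,2,0,0,0,0,0,0,0,0,0,0]
Step 5: insert g at [16, 25, 26, 27] -> counters=[1,0,0,0,0,1,0,0,0,0,0,0,1,0,2,0,2,0,0,0,1,0,1,3,1,2,2,3,0,0,0,0,0,0,0,0,0,0]
Step 6: insert d at [11, 15, 16, 20] -> counters=[1,0,0,0,0,1,0,0,0,0,0,1,1,0,2,1,3,0,0,0,2,0,1,3,1,2,2,3,0,0,0,0,0,0,0,0,0,0]
Step 7: insert o at [20, 21, 26, 33] -> counters=[1,0,0,0,0,1,0,0,0,0,0,1,1,0,2,1,3,0,0,0,3,1,1,3,1,2,3,3,0,0,0,0,0,1,0,0,0,0]
Step 8: insert t at [4, 12, 20, 29] -> counters=[1,0,0,0,1,1,0,0,0,0,0,1,2,0,2,1,3,0,0,0,4,1,1,3,1,2,3,3,0,1,0,0,0,1,0,0,0,0]
Step 9: insert uwr at [5, 27, 34, 37] -> counters=[1,0,0,0,1,2,0,0,0,0,0,1,2,0,2,1,3,0,0,0,4,1,1,3,1,2,3,4,0,1,0,0,0,1,1,0,0,1]
Step 10: delete j at [14, 20, 23, 27] -> counters=[1,0,0,0,1,2,0,0,0,0,0,1,2,0,1,1,3,0,0,0,3,1,1,2,1,2,3,3,0,1,0,0,0,1,1,0,0,1]
Step 11: insert t at [4, 12, 20, 29] -> counters=[1,0,0,0,2,2,0,0,0,0,0,1,3,0,1,1,3,0,0,0,4,1,1,2,1,2,3,3,0,2,0,0,0,1,1,0,0,1]
Final counters=[1,0,0,0,2,2,0,0,0,0,0,1,3,0,1,1,3,0,0,0,4,1,1,2,1,2,3,3,0,2,0,0,0,1,1,0,0,1] -> 20 nonzero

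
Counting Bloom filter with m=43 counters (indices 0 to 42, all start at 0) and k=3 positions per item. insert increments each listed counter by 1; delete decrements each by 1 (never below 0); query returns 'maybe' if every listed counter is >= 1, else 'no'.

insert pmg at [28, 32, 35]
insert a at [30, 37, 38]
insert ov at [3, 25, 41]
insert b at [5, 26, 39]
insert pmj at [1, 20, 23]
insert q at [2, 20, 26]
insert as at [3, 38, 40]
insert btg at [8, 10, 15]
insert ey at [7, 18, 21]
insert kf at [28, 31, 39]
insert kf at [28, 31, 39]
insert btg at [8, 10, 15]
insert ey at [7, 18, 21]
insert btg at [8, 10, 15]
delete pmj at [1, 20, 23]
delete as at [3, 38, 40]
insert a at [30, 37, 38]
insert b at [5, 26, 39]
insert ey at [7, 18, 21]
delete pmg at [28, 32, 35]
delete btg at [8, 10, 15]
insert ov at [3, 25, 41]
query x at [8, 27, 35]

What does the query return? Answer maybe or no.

Step 1: insert pmg at [28, 32, 35] -> counters=[0,0,0,0,0,0,0,0,0,0,0,0,0,0,0,0,0,0,0,0,0,0,0,0,0,0,0,0,1,0,0,0,1,0,0,1,0,0,0,0,0,0,0]
Step 2: insert a at [30, 37, 38] -> counters=[0,0,0,0,0,0,0,0,0,0,0,0,0,0,0,0,0,0,0,0,0,0,0,0,0,0,0,0,1,0,1,0,1,0,0,1,0,1,1,0,0,0,0]
Step 3: insert ov at [3, 25, 41] -> counters=[0,0,0,1,0,0,0,0,0,0,0,0,0,0,0,0,0,0,0,0,0,0,0,0,0,1,0,0,1,0,1,0,1,0,0,1,0,1,1,0,0,1,0]
Step 4: insert b at [5, 26, 39] -> counters=[0,0,0,1,0,1,0,0,0,0,0,0,0,0,0,0,0,0,0,0,0,0,0,0,0,1,1,0,1,0,1,0,1,0,0,1,0,1,1,1,0,1,0]
Step 5: insert pmj at [1, 20, 23] -> counters=[0,1,0,1,0,1,0,0,0,0,0,0,0,0,0,0,0,0,0,0,1,0,0,1,0,1,1,0,1,0,1,0,1,0,0,1,0,1,1,1,0,1,0]
Step 6: insert q at [2, 20, 26] -> counters=[0,1,1,1,0,1,0,0,0,0,0,0,0,0,0,0,0,0,0,0,2,0,0,1,0,1,2,0,1,0,1,0,1,0,0,1,0,1,1,1,0,1,0]
Step 7: insert as at [3, 38, 40] -> counters=[0,1,1,2,0,1,0,0,0,0,0,0,0,0,0,0,0,0,0,0,2,0,0,1,0,1,2,0,1,0,1,0,1,0,0,1,0,1,2,1,1,1,0]
Step 8: insert btg at [8, 10, 15] -> counters=[0,1,1,2,0,1,0,0,1,0,1,0,0,0,0,1,0,0,0,0,2,0,0,1,0,1,2,0,1,0,1,0,1,0,0,1,0,1,2,1,1,1,0]
Step 9: insert ey at [7, 18, 21] -> counters=[0,1,1,2,0,1,0,1,1,0,1,0,0,0,0,1,0,0,1,0,2,1,0,1,0,1,2,0,1,0,1,0,1,0,0,1,0,1,2,1,1,1,0]
Step 10: insert kf at [28, 31, 39] -> counters=[0,1,1,2,0,1,0,1,1,0,1,0,0,0,0,1,0,0,1,0,2,1,0,1,0,1,2,0,2,0,1,1,1,0,0,1,0,1,2,2,1,1,0]
Step 11: insert kf at [28, 31, 39] -> counters=[0,1,1,2,0,1,0,1,1,0,1,0,0,0,0,1,0,0,1,0,2,1,0,1,0,1,2,0,3,0,1,2,1,0,0,1,0,1,2,3,1,1,0]
Step 12: insert btg at [8, 10, 15] -> counters=[0,1,1,2,0,1,0,1,2,0,2,0,0,0,0,2,0,0,1,0,2,1,0,1,0,1,2,0,3,0,1,2,1,0,0,1,0,1,2,3,1,1,0]
Step 13: insert ey at [7, 18, 21] -> counters=[0,1,1,2,0,1,0,2,2,0,2,0,0,0,0,2,0,0,2,0,2,2,0,1,0,1,2,0,3,0,1,2,1,0,0,1,0,1,2,3,1,1,0]
Step 14: insert btg at [8, 10, 15] -> counters=[0,1,1,2,0,1,0,2,3,0,3,0,0,0,0,3,0,0,2,0,2,2,0,1,0,1,2,0,3,0,1,2,1,0,0,1,0,1,2,3,1,1,0]
Step 15: delete pmj at [1, 20, 23] -> counters=[0,0,1,2,0,1,0,2,3,0,3,0,0,0,0,3,0,0,2,0,1,2,0,0,0,1,2,0,3,0,1,2,1,0,0,1,0,1,2,3,1,1,0]
Step 16: delete as at [3, 38, 40] -> counters=[0,0,1,1,0,1,0,2,3,0,3,0,0,0,0,3,0,0,2,0,1,2,0,0,0,1,2,0,3,0,1,2,1,0,0,1,0,1,1,3,0,1,0]
Step 17: insert a at [30, 37, 38] -> counters=[0,0,1,1,0,1,0,2,3,0,3,0,0,0,0,3,0,0,2,0,1,2,0,0,0,1,2,0,3,0,2,2,1,0,0,1,0,2,2,3,0,1,0]
Step 18: insert b at [5, 26, 39] -> counters=[0,0,1,1,0,2,0,2,3,0,3,0,0,0,0,3,0,0,2,0,1,2,0,0,0,1,3,0,3,0,2,2,1,0,0,1,0,2,2,4,0,1,0]
Step 19: insert ey at [7, 18, 21] -> counters=[0,0,1,1,0,2,0,3,3,0,3,0,0,0,0,3,0,0,3,0,1,3,0,0,0,1,3,0,3,0,2,2,1,0,0,1,0,2,2,4,0,1,0]
Step 20: delete pmg at [28, 32, 35] -> counters=[0,0,1,1,0,2,0,3,3,0,3,0,0,0,0,3,0,0,3,0,1,3,0,0,0,1,3,0,2,0,2,2,0,0,0,0,0,2,2,4,0,1,0]
Step 21: delete btg at [8, 10, 15] -> counters=[0,0,1,1,0,2,0,3,2,0,2,0,0,0,0,2,0,0,3,0,1,3,0,0,0,1,3,0,2,0,2,2,0,0,0,0,0,2,2,4,0,1,0]
Step 22: insert ov at [3, 25, 41] -> counters=[0,0,1,2,0,2,0,3,2,0,2,0,0,0,0,2,0,0,3,0,1,3,0,0,0,2,3,0,2,0,2,2,0,0,0,0,0,2,2,4,0,2,0]
Query x: check counters[8]=2 counters[27]=0 counters[35]=0 -> no

Answer: no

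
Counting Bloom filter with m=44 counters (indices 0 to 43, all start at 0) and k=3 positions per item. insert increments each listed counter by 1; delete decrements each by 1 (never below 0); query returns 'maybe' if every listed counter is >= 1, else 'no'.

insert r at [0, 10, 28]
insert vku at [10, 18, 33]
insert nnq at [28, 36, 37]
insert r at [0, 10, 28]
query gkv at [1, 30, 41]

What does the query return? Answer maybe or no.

Step 1: insert r at [0, 10, 28] -> counters=[1,0,0,0,0,0,0,0,0,0,1,0,0,0,0,0,0,0,0,0,0,0,0,0,0,0,0,0,1,0,0,0,0,0,0,0,0,0,0,0,0,0,0,0]
Step 2: insert vku at [10, 18, 33] -> counters=[1,0,0,0,0,0,0,0,0,0,2,0,0,0,0,0,0,0,1,0,0,0,0,0,0,0,0,0,1,0,0,0,0,1,0,0,0,0,0,0,0,0,0,0]
Step 3: insert nnq at [28, 36, 37] -> counters=[1,0,0,0,0,0,0,0,0,0,2,0,0,0,0,0,0,0,1,0,0,0,0,0,0,0,0,0,2,0,0,0,0,1,0,0,1,1,0,0,0,0,0,0]
Step 4: insert r at [0, 10, 28] -> counters=[2,0,0,0,0,0,0,0,0,0,3,0,0,0,0,0,0,0,1,0,0,0,0,0,0,0,0,0,3,0,0,0,0,1,0,0,1,1,0,0,0,0,0,0]
Query gkv: check counters[1]=0 counters[30]=0 counters[41]=0 -> no

Answer: no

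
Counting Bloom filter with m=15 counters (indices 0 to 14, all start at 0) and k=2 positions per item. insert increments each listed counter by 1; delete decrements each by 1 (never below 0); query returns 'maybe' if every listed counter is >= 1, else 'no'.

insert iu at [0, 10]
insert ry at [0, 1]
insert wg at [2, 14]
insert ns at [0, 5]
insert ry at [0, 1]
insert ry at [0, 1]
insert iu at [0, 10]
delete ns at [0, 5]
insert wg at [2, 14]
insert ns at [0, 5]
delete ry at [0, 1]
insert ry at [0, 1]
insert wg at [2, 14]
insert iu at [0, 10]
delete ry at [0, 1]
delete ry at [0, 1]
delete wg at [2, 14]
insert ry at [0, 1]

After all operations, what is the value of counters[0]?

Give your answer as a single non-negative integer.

Step 1: insert iu at [0, 10] -> counters=[1,0,0,0,0,0,0,0,0,0,1,0,0,0,0]
Step 2: insert ry at [0, 1] -> counters=[2,1,0,0,0,0,0,0,0,0,1,0,0,0,0]
Step 3: insert wg at [2, 14] -> counters=[2,1,1,0,0,0,0,0,0,0,1,0,0,0,1]
Step 4: insert ns at [0, 5] -> counters=[3,1,1,0,0,1,0,0,0,0,1,0,0,0,1]
Step 5: insert ry at [0, 1] -> counters=[4,2,1,0,0,1,0,0,0,0,1,0,0,0,1]
Step 6: insert ry at [0, 1] -> counters=[5,3,1,0,0,1,0,0,0,0,1,0,0,0,1]
Step 7: insert iu at [0, 10] -> counters=[6,3,1,0,0,1,0,0,0,0,2,0,0,0,1]
Step 8: delete ns at [0, 5] -> counters=[5,3,1,0,0,0,0,0,0,0,2,0,0,0,1]
Step 9: insert wg at [2, 14] -> counters=[5,3,2,0,0,0,0,0,0,0,2,0,0,0,2]
Step 10: insert ns at [0, 5] -> counters=[6,3,2,0,0,1,0,0,0,0,2,0,0,0,2]
Step 11: delete ry at [0, 1] -> counters=[5,2,2,0,0,1,0,0,0,0,2,0,0,0,2]
Step 12: insert ry at [0, 1] -> counters=[6,3,2,0,0,1,0,0,0,0,2,0,0,0,2]
Step 13: insert wg at [2, 14] -> counters=[6,3,3,0,0,1,0,0,0,0,2,0,0,0,3]
Step 14: insert iu at [0, 10] -> counters=[7,3,3,0,0,1,0,0,0,0,3,0,0,0,3]
Step 15: delete ry at [0, 1] -> counters=[6,2,3,0,0,1,0,0,0,0,3,0,0,0,3]
Step 16: delete ry at [0, 1] -> counters=[5,1,3,0,0,1,0,0,0,0,3,0,0,0,3]
Step 17: delete wg at [2, 14] -> counters=[5,1,2,0,0,1,0,0,0,0,3,0,0,0,2]
Step 18: insert ry at [0, 1] -> counters=[6,2,2,0,0,1,0,0,0,0,3,0,0,0,2]
Final counters=[6,2,2,0,0,1,0,0,0,0,3,0,0,0,2] -> counters[0]=6

Answer: 6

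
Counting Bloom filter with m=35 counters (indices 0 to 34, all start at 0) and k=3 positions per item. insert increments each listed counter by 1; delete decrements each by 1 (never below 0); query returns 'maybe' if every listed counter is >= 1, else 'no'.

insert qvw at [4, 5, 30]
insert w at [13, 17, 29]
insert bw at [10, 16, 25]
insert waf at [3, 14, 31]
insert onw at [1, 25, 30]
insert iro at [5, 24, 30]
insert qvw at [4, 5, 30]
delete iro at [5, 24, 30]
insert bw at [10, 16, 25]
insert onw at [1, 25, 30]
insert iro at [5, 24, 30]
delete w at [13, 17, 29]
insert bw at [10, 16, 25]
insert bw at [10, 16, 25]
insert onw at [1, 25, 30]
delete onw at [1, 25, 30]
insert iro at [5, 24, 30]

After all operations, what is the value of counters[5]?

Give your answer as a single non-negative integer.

Answer: 4

Derivation:
Step 1: insert qvw at [4, 5, 30] -> counters=[0,0,0,0,1,1,0,0,0,0,0,0,0,0,0,0,0,0,0,0,0,0,0,0,0,0,0,0,0,0,1,0,0,0,0]
Step 2: insert w at [13, 17, 29] -> counters=[0,0,0,0,1,1,0,0,0,0,0,0,0,1,0,0,0,1,0,0,0,0,0,0,0,0,0,0,0,1,1,0,0,0,0]
Step 3: insert bw at [10, 16, 25] -> counters=[0,0,0,0,1,1,0,0,0,0,1,0,0,1,0,0,1,1,0,0,0,0,0,0,0,1,0,0,0,1,1,0,0,0,0]
Step 4: insert waf at [3, 14, 31] -> counters=[0,0,0,1,1,1,0,0,0,0,1,0,0,1,1,0,1,1,0,0,0,0,0,0,0,1,0,0,0,1,1,1,0,0,0]
Step 5: insert onw at [1, 25, 30] -> counters=[0,1,0,1,1,1,0,0,0,0,1,0,0,1,1,0,1,1,0,0,0,0,0,0,0,2,0,0,0,1,2,1,0,0,0]
Step 6: insert iro at [5, 24, 30] -> counters=[0,1,0,1,1,2,0,0,0,0,1,0,0,1,1,0,1,1,0,0,0,0,0,0,1,2,0,0,0,1,3,1,0,0,0]
Step 7: insert qvw at [4, 5, 30] -> counters=[0,1,0,1,2,3,0,0,0,0,1,0,0,1,1,0,1,1,0,0,0,0,0,0,1,2,0,0,0,1,4,1,0,0,0]
Step 8: delete iro at [5, 24, 30] -> counters=[0,1,0,1,2,2,0,0,0,0,1,0,0,1,1,0,1,1,0,0,0,0,0,0,0,2,0,0,0,1,3,1,0,0,0]
Step 9: insert bw at [10, 16, 25] -> counters=[0,1,0,1,2,2,0,0,0,0,2,0,0,1,1,0,2,1,0,0,0,0,0,0,0,3,0,0,0,1,3,1,0,0,0]
Step 10: insert onw at [1, 25, 30] -> counters=[0,2,0,1,2,2,0,0,0,0,2,0,0,1,1,0,2,1,0,0,0,0,0,0,0,4,0,0,0,1,4,1,0,0,0]
Step 11: insert iro at [5, 24, 30] -> counters=[0,2,0,1,2,3,0,0,0,0,2,0,0,1,1,0,2,1,0,0,0,0,0,0,1,4,0,0,0,1,5,1,0,0,0]
Step 12: delete w at [13, 17, 29] -> counters=[0,2,0,1,2,3,0,0,0,0,2,0,0,0,1,0,2,0,0,0,0,0,0,0,1,4,0,0,0,0,5,1,0,0,0]
Step 13: insert bw at [10, 16, 25] -> counters=[0,2,0,1,2,3,0,0,0,0,3,0,0,0,1,0,3,0,0,0,0,0,0,0,1,5,0,0,0,0,5,1,0,0,0]
Step 14: insert bw at [10, 16, 25] -> counters=[0,2,0,1,2,3,0,0,0,0,4,0,0,0,1,0,4,0,0,0,0,0,0,0,1,6,0,0,0,0,5,1,0,0,0]
Step 15: insert onw at [1, 25, 30] -> counters=[0,3,0,1,2,3,0,0,0,0,4,0,0,0,1,0,4,0,0,0,0,0,0,0,1,7,0,0,0,0,6,1,0,0,0]
Step 16: delete onw at [1, 25, 30] -> counters=[0,2,0,1,2,3,0,0,0,0,4,0,0,0,1,0,4,0,0,0,0,0,0,0,1,6,0,0,0,0,5,1,0,0,0]
Step 17: insert iro at [5, 24, 30] -> counters=[0,2,0,1,2,4,0,0,0,0,4,0,0,0,1,0,4,0,0,0,0,0,0,0,2,6,0,0,0,0,6,1,0,0,0]
Final counters=[0,2,0,1,2,4,0,0,0,0,4,0,0,0,1,0,4,0,0,0,0,0,0,0,2,6,0,0,0,0,6,1,0,0,0] -> counters[5]=4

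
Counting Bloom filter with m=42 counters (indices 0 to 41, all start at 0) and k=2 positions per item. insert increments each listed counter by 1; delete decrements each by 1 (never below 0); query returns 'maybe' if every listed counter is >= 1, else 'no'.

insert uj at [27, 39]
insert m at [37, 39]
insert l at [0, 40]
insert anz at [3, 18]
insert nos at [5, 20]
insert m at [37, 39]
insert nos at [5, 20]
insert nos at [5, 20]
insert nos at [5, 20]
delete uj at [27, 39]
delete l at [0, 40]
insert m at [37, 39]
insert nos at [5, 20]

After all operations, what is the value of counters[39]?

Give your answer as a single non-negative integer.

Step 1: insert uj at [27, 39] -> counters=[0,0,0,0,0,0,0,0,0,0,0,0,0,0,0,0,0,0,0,0,0,0,0,0,0,0,0,1,0,0,0,0,0,0,0,0,0,0,0,1,0,0]
Step 2: insert m at [37, 39] -> counters=[0,0,0,0,0,0,0,0,0,0,0,0,0,0,0,0,0,0,0,0,0,0,0,0,0,0,0,1,0,0,0,0,0,0,0,0,0,1,0,2,0,0]
Step 3: insert l at [0, 40] -> counters=[1,0,0,0,0,0,0,0,0,0,0,0,0,0,0,0,0,0,0,0,0,0,0,0,0,0,0,1,0,0,0,0,0,0,0,0,0,1,0,2,1,0]
Step 4: insert anz at [3, 18] -> counters=[1,0,0,1,0,0,0,0,0,0,0,0,0,0,0,0,0,0,1,0,0,0,0,0,0,0,0,1,0,0,0,0,0,0,0,0,0,1,0,2,1,0]
Step 5: insert nos at [5, 20] -> counters=[1,0,0,1,0,1,0,0,0,0,0,0,0,0,0,0,0,0,1,0,1,0,0,0,0,0,0,1,0,0,0,0,0,0,0,0,0,1,0,2,1,0]
Step 6: insert m at [37, 39] -> counters=[1,0,0,1,0,1,0,0,0,0,0,0,0,0,0,0,0,0,1,0,1,0,0,0,0,0,0,1,0,0,0,0,0,0,0,0,0,2,0,3,1,0]
Step 7: insert nos at [5, 20] -> counters=[1,0,0,1,0,2,0,0,0,0,0,0,0,0,0,0,0,0,1,0,2,0,0,0,0,0,0,1,0,0,0,0,0,0,0,0,0,2,0,3,1,0]
Step 8: insert nos at [5, 20] -> counters=[1,0,0,1,0,3,0,0,0,0,0,0,0,0,0,0,0,0,1,0,3,0,0,0,0,0,0,1,0,0,0,0,0,0,0,0,0,2,0,3,1,0]
Step 9: insert nos at [5, 20] -> counters=[1,0,0,1,0,4,0,0,0,0,0,0,0,0,0,0,0,0,1,0,4,0,0,0,0,0,0,1,0,0,0,0,0,0,0,0,0,2,0,3,1,0]
Step 10: delete uj at [27, 39] -> counters=[1,0,0,1,0,4,0,0,0,0,0,0,0,0,0,0,0,0,1,0,4,0,0,0,0,0,0,0,0,0,0,0,0,0,0,0,0,2,0,2,1,0]
Step 11: delete l at [0, 40] -> counters=[0,0,0,1,0,4,0,0,0,0,0,0,0,0,0,0,0,0,1,0,4,0,0,0,0,0,0,0,0,0,0,0,0,0,0,0,0,2,0,2,0,0]
Step 12: insert m at [37, 39] -> counters=[0,0,0,1,0,4,0,0,0,0,0,0,0,0,0,0,0,0,1,0,4,0,0,0,0,0,0,0,0,0,0,0,0,0,0,0,0,3,0,3,0,0]
Step 13: insert nos at [5, 20] -> counters=[0,0,0,1,0,5,0,0,0,0,0,0,0,0,0,0,0,0,1,0,5,0,0,0,0,0,0,0,0,0,0,0,0,0,0,0,0,3,0,3,0,0]
Final counters=[0,0,0,1,0,5,0,0,0,0,0,0,0,0,0,0,0,0,1,0,5,0,0,0,0,0,0,0,0,0,0,0,0,0,0,0,0,3,0,3,0,0] -> counters[39]=3

Answer: 3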